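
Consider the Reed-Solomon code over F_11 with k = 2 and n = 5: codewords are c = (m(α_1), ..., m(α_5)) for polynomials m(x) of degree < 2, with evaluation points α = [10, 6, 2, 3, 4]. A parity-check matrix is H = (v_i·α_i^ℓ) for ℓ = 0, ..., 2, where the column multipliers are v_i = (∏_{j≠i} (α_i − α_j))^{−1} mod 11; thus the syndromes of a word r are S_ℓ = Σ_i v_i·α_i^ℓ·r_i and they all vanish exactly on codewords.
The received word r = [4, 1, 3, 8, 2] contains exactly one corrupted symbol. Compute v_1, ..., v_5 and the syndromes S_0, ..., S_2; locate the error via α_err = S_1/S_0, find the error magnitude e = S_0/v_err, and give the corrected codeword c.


S = (8, 3, 8), error at position 1, error magnitude e = 5, c = [10, 1, 3, 8, 2].

Step 1: column multipliers v_i = (∏_{j≠i}(α_i − α_j))^{−1} mod 11.
  i = 1 (α = 10): (10−6)(10−2)(10−3)(10−4) = 4·8·7·6 = 1344 ≡ 2, so v_1 = 2^{−1} = 6 (mod 11).
  i = 2 (α = 6): (6−10)(6−2)(6−3)(6−4) = (−4)·4·3·2 = −96 ≡ 3, so v_2 = 3^{−1} = 4 (mod 11).
  i = 3 (α = 2): (2−10)(2−6)(2−3)(2−4) = (−8)·(−4)·(−1)·(−2) = 64 ≡ 9, so v_3 = 9^{−1} = 5 (mod 11).
  i = 4 (α = 3): (3−10)(3−6)(3−2)(3−4) = (−7)·(−3)·1·(−1) = −21 ≡ 1, so v_4 = 1^{−1} = 1 (mod 11).
  i = 5 (α = 4): (4−10)(4−6)(4−2)(4−3) = (−6)·(−2)·2·1 = 24 ≡ 2, so v_5 = 2^{−1} = 6 (mod 11).
  v = [6, 4, 5, 1, 6].
Step 2: syndromes of r = [4, 1, 3, 8, 2] (all sums mod 11).
  S_0 = Σ v_i r_i = 6·4 + 4·1 + 5·3 + 1·8 + 6·2 = 63 ≡ 8.
  S_1 = Σ v_i α_i r_i = 6·10·4 + 4·6·1 + 5·2·3 + 1·3·8 + 6·4·2 = 366 ≡ 3.
  α_i^2 mod 11 = [1, 3, 4, 9, 5].
  S_2 = Σ v_i α_i^2 r_i = 6·1·4 + 4·3·1 + 5·4·3 + 1·9·8 + 6·5·2 = 228 ≡ 8.
  S = (8, 3, 8) ≠ 0, so r is not a codeword (an error is present).
Step 3: locate the error. For a single error e at position i, S_ℓ = v_i·e·α_i^ℓ, so α_err = S_1/S_0.
  S_0^{−1} = 8^{−1} = 7 (mod 11), so α_err = 3·7 = 21 ≡ 10 = α_1. Error position i = 1.
  Consistency check: S_2/S_1 = 8·4 = 32 ≡ 10 = α_err ✓ (single-error assumption holds).
Step 4: error magnitude e = S_0/v_1 = S_0·∏_{j≠1}(α_1 − α_j) = 8·2 = 16 ≡ 5 (mod 11).
Step 5: correct position 1: c_1 = r_1 − e = 4 − 5 ≡ 10 (mod 11). Hence c = [10, 1, 3, 8, 2].
  Check: interpolating c through the α_i gives m(x) = 4 + 5·x (degree < 2) with m(α_i) = c_i for every i, so c is indeed a codeword.


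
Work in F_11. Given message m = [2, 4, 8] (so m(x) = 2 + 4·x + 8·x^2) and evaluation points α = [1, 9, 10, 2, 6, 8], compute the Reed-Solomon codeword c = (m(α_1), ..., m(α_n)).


c = [3, 4, 6, 9, 6, 7]

Message polynomial: m(x) = 2 + 4·x + 8·x^2 (mod 11).
For each evaluation point α_i, compute m(α_i) mod 11:
  α_1 = 1: Horner steps 8 → 1 → 3, so m(1) = 3.
  α_2 = 9: Horner steps 8 → 10 → 4, so m(9) = 4.
  α_3 = 10: Horner steps 8 → 7 → 6, so m(10) = 6.
  α_4 = 2: Horner steps 8 → 9 → 9, so m(2) = 9.
  α_5 = 6: Horner steps 8 → 8 → 6, so m(6) = 6.
  α_6 = 8: Horner steps 8 → 2 → 7, so m(8) = 7.
Codeword c = [3, 4, 6, 9, 6, 7] ∈ F_11^6.


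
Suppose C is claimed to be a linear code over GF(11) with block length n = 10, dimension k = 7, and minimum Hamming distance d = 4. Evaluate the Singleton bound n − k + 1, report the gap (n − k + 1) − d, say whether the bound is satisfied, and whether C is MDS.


Singleton RHS = n − k + 1 = 4, slack = 0, bound satisfied, MDS.

Singleton bound: d ≤ n − k + 1.
Here n = 10, k = 7, so n − k + 1 = 4.
Given d = 4, check d ≤ 4: YES.
Slack = (n − k + 1) − d = 0.
The code is MDS (slack = 0).
Description: the claimed parameters are [10, 7, 4]_11; such a code would be MDS (meets Singleton bound).


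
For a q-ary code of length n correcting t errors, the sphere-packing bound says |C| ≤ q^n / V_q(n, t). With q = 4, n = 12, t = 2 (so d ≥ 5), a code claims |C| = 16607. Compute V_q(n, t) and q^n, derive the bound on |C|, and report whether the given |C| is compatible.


V_q(n, t) = 631, q^n = 16777216, Hamming bound = 26588, |C| = 16607 ≤ bound (satisfied).

Step 1: Compute V_q(n, t) = Σ_{j=0}^2 C(n, j) (q−1)^j.
  j = 0: C(12,0)·(3)^0 = 1·1 = 1.
  j = 1: C(12,1)·(3)^1 = 12·3 = 36.
  j = 2: C(12,2)·(3)^2 = 66·9 = 594.
  V_q(n, t) = 1 + 36 + 594 = 631.
Step 2: q^n = 4^12 = 16777216.
Step 3: Hamming bound ⌊q^n / V_q(n,t)⌋ = ⌊16777216/631⌋ = 26588.
Step 4: Compare |C| = 16607 to 26588: satisfied.
The claimed |C| lies below the Hamming bound.


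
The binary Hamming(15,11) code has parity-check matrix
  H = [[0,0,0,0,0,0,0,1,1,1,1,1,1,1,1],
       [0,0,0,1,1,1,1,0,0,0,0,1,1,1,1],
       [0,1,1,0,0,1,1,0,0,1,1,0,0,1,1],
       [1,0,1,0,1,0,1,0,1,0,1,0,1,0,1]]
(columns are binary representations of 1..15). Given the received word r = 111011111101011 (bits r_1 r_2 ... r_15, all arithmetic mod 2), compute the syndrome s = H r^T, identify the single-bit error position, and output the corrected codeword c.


s = (0, 0, 1, 0)^T, error position = 2, corrected codeword c = 101011111101011

Compute s = H r^T mod 2 one row at a time:
  s_1 = 1 + 1 + 1 + 0 + 1 + 0 + 1 + 1 = 6 ≡ 0 (mod 2).
  s_2 = 0 + 1 + 1 + 1 + 1 + 0 + 1 + 1 = 6 ≡ 0 (mod 2).
  s_3 = 1 + 1 + 1 + 1 + 1 + 0 + 1 + 1 = 7 ≡ 1 (mod 2).
  s_4 = 1 + 1 + 1 + 1 + 1 + 0 + 0 + 1 = 6 ≡ 0 (mod 2).
s = (0, 0, 1, 0)^T — this equals column 2 of H (binary 0010), so error is at position 2.
Correct: flip bit 2 of r = 111011111101011 to get c = 101011111101011.


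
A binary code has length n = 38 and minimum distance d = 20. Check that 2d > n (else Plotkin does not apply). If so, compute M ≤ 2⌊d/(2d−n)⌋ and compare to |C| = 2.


Plotkin bound M ≤ 20; given |C| = 2 ≤ bound (satisfied).

Check applicability: 2d = 40, n = 38.
2d − n = 2 > 0, so Plotkin applies.
Compute d/(2d−n) = 20/2 ≈ 10.0000.
⌊d/(2d−n)⌋ = 10.
Plotkin bound: M ≤ 2·10 = 20.
Given |C| = 2, check: satisfied.
This |C| is below the Plotkin bound.


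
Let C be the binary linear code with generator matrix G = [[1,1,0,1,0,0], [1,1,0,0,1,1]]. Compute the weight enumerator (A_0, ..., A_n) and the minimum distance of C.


Weight distribution: A_0 = 1, A_3 = 2, A_4 = 1. Minimum distance d = 3.

Enumerate all 2^2 = 4 messages m ∈ F_2^2.
For each, compute codeword c = mG in F_2^6, then tally its weight.
  m = 00 → c = 000000, weight = 0.
  m = 10 → c = 110100, weight = 3.
  m = 01 → c = 110011, weight = 4.
  m = 11 → c = 000111, weight = 3.
Tally weights:
  weight 0: 1 codewords.
  weight 3: 2 codewords.
  weight 4: 1 codewords.
Minimum distance d = smallest w > 0 with A_w > 0 = 3.
Sanity: Σ A_w = 4 = 2^2 = 4 ✓.


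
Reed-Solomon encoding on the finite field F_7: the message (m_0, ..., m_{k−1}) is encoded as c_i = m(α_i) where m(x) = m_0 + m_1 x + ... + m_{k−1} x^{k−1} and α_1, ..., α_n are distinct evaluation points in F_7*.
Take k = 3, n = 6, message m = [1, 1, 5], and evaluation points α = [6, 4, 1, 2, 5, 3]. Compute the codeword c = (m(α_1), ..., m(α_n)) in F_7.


c = [5, 1, 0, 2, 5, 0]

Message polynomial: m(x) = 1 + 1·x + 5·x^2 (mod 7).
For each evaluation point α_i, compute m(α_i) mod 7:
  α_1 = 6: Horner steps 5 → 3 → 5, so m(6) = 5.
  α_2 = 4: Horner steps 5 → 0 → 1, so m(4) = 1.
  α_3 = 1: Horner steps 5 → 6 → 0, so m(1) = 0.
  α_4 = 2: Horner steps 5 → 4 → 2, so m(2) = 2.
  α_5 = 5: Horner steps 5 → 5 → 5, so m(5) = 5.
  α_6 = 3: Horner steps 5 → 2 → 0, so m(3) = 0.
Codeword c = [5, 1, 0, 2, 5, 0] ∈ F_7^6.


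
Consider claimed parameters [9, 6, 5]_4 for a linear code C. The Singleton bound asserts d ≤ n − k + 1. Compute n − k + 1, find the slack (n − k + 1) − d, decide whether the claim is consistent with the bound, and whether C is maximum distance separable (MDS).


Singleton RHS = n − k + 1 = 4, slack = -1, bound violated (no such code; not MDS).

Singleton bound: d ≤ n − k + 1.
Here n = 9, k = 6, so n − k + 1 = 4.
Given d = 5, check d ≤ 4: NO.
Slack = (n − k + 1) − d = -1.
The slack is negative: d = 5 exceeds n − k + 1 = 4 by 1, so the Singleton bound is violated and no linear [9, 6, 5]_4 code can exist. In particular it is not MDS (MDS requires d = n − k + 1 exactly).
Description: the claimed parameters are [9, 6, 5]_4; such a code would be impossible (violates the Singleton bound).


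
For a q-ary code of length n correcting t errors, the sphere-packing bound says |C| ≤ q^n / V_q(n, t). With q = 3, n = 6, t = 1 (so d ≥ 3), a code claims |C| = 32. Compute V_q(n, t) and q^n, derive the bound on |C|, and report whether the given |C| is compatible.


V_q(n, t) = 13, q^n = 729, Hamming bound = 56, |C| = 32 ≤ bound (satisfied).

Step 1: Compute V_q(n, t) = Σ_{j=0}^1 C(n, j) (q−1)^j.
  j = 0: C(6,0)·(2)^0 = 1·1 = 1.
  j = 1: C(6,1)·(2)^1 = 6·2 = 12.
  V_q(n, t) = 1 + 12 = 13.
Step 2: q^n = 3^6 = 729.
Step 3: Hamming bound ⌊q^n / V_q(n,t)⌋ = ⌊729/13⌋ = 56.
Step 4: Compare |C| = 32 to 56: satisfied.
The claimed |C| lies below the Hamming bound.


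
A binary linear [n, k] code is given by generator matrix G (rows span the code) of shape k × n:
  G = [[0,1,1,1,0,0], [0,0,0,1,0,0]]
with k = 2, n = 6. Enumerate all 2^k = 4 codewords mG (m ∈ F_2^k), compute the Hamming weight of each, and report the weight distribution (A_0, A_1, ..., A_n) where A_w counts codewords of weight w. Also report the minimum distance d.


Weight distribution: A_0 = 1, A_1 = 1, A_2 = 1, A_3 = 1. Minimum distance d = 1.

Enumerate all 2^2 = 4 messages m ∈ F_2^2.
For each, compute codeword c = mG in F_2^6, then tally its weight.
  m = 00 → c = 000000, weight = 0.
  m = 10 → c = 011100, weight = 3.
  m = 01 → c = 000100, weight = 1.
  m = 11 → c = 011000, weight = 2.
Tally weights:
  weight 0: 1 codewords.
  weight 1: 1 codewords.
  weight 2: 1 codewords.
  weight 3: 1 codewords.
Minimum distance d = smallest w > 0 with A_w > 0 = 1.
Sanity: Σ A_w = 4 = 2^2 = 4 ✓.


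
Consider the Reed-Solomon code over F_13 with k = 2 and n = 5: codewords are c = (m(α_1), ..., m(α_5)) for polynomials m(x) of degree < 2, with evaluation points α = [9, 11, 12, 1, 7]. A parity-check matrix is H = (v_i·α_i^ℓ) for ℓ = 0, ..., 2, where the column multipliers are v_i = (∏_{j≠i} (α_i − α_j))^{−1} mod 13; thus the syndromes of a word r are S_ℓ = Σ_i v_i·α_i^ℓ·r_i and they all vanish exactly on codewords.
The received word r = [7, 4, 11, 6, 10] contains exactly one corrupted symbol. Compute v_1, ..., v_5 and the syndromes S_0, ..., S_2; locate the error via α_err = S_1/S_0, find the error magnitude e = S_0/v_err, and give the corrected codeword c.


S = (6, 7, 6), error at position 3, error magnitude e = 2, c = [7, 4, 9, 6, 10].

Step 1: column multipliers v_i = (∏_{j≠i}(α_i − α_j))^{−1} mod 13.
  i = 1 (α = 9): (9−11)(9−12)(9−1)(9−7) = (−2)·(−3)·8·2 = 96 ≡ 5, so v_1 = 5^{−1} = 8 (mod 13).
  i = 2 (α = 11): (11−9)(11−12)(11−1)(11−7) = 2·(−1)·10·4 = −80 ≡ 11, so v_2 = 11^{−1} = 6 (mod 13).
  i = 3 (α = 12): (12−9)(12−11)(12−1)(12−7) = 3·1·11·5 = 165 ≡ 9, so v_3 = 9^{−1} = 3 (mod 13).
  i = 4 (α = 1): (1−9)(1−11)(1−12)(1−7) = (−8)·(−10)·(−11)·(−6) = 5280 ≡ 2, so v_4 = 2^{−1} = 7 (mod 13).
  i = 5 (α = 7): (7−9)(7−11)(7−12)(7−1) = (−2)·(−4)·(−5)·6 = −240 ≡ 7, so v_5 = 7^{−1} = 2 (mod 13).
  v = [8, 6, 3, 7, 2].
Step 2: syndromes of r = [7, 4, 11, 6, 10] (all sums mod 13).
  S_0 = Σ v_i r_i = 8·7 + 6·4 + 3·11 + 7·6 + 2·10 = 175 ≡ 6.
  S_1 = Σ v_i α_i r_i = 8·9·7 + 6·11·4 + 3·12·11 + 7·1·6 + 2·7·10 = 1346 ≡ 7.
  α_i^2 mod 13 = [3, 4, 1, 1, 10].
  S_2 = Σ v_i α_i^2 r_i = 8·3·7 + 6·4·4 + 3·1·11 + 7·1·6 + 2·10·10 = 539 ≡ 6.
  S = (6, 7, 6) ≠ 0, so r is not a codeword (an error is present).
Step 3: locate the error. For a single error e at position i, S_ℓ = v_i·e·α_i^ℓ, so α_err = S_1/S_0.
  S_0^{−1} = 6^{−1} = 11 (mod 13), so α_err = 7·11 = 77 ≡ 12 = α_3. Error position i = 3.
  Consistency check: S_2/S_1 = 6·2 = 12 ≡ 12 = α_err ✓ (single-error assumption holds).
Step 4: error magnitude e = S_0/v_3 = S_0·∏_{j≠3}(α_3 − α_j) = 6·9 = 54 ≡ 2 (mod 13).
Step 5: correct position 3: c_3 = r_3 − e = 11 − 2 ≡ 9 (mod 13). Hence c = [7, 4, 9, 6, 10].
  Check: interpolating c through the α_i gives m(x) = 1 + 5·x (degree < 2) with m(α_i) = c_i for every i, so c is indeed a codeword.


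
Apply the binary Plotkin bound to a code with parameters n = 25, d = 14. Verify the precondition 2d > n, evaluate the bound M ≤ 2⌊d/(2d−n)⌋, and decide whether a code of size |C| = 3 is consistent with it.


Plotkin bound M ≤ 8; given |C| = 3 ≤ bound (satisfied).

Check applicability: 2d = 28, n = 25.
2d − n = 3 > 0, so Plotkin applies.
Compute d/(2d−n) = 14/3 ≈ 4.6667.
⌊d/(2d−n)⌋ = 4.
Plotkin bound: M ≤ 2·4 = 8.
Given |C| = 3, check: satisfied.
This |C| is below the Plotkin bound.


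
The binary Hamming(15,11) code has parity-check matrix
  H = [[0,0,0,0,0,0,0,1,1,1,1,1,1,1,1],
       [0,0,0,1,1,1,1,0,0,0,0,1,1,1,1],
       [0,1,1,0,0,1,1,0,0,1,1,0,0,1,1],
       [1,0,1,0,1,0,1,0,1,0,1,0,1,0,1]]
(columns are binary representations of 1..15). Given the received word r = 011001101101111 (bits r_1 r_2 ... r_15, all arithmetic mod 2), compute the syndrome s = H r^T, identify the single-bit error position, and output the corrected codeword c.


s = (0, 0, 1, 1)^T, error position = 3, corrected codeword c = 010001101101111

Compute s = H r^T mod 2 one row at a time:
  s_1 = 0 + 1 + 1 + 0 + 1 + 1 + 1 + 1 = 6 ≡ 0 (mod 2).
  s_2 = 0 + 0 + 1 + 1 + 1 + 1 + 1 + 1 = 6 ≡ 0 (mod 2).
  s_3 = 1 + 1 + 1 + 1 + 1 + 0 + 1 + 1 = 7 ≡ 1 (mod 2).
  s_4 = 0 + 1 + 0 + 1 + 1 + 0 + 1 + 1 = 5 ≡ 1 (mod 2).
s = (0, 0, 1, 1)^T — this equals column 3 of H (binary 0011), so error is at position 3.
Correct: flip bit 3 of r = 011001101101111 to get c = 010001101101111.


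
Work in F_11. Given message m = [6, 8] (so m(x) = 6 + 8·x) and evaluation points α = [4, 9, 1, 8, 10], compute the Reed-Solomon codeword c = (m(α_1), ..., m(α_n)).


c = [5, 1, 3, 4, 9]

Message polynomial: m(x) = 6 + 8·x (mod 11).
For each evaluation point α_i, compute m(α_i) mod 11:
  α_1 = 4: Horner steps 8 → 5, so m(4) = 5.
  α_2 = 9: Horner steps 8 → 1, so m(9) = 1.
  α_3 = 1: Horner steps 8 → 3, so m(1) = 3.
  α_4 = 8: Horner steps 8 → 4, so m(8) = 4.
  α_5 = 10: Horner steps 8 → 9, so m(10) = 9.
Codeword c = [5, 1, 3, 4, 9] ∈ F_11^5.


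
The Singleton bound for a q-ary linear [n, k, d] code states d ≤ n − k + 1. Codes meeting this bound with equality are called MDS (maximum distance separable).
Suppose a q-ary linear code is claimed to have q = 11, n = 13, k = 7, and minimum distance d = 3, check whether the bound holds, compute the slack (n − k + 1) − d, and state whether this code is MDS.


Singleton RHS = n − k + 1 = 7, slack = 4, bound satisfied, not MDS.

Singleton bound: d ≤ n − k + 1.
Here n = 13, k = 7, so n − k + 1 = 7.
Given d = 3, check d ≤ 7: YES.
Slack = (n − k + 1) − d = 4.
The code is NOT MDS (slack = 4 > 0).
Description: the claimed parameters are [13, 7, 3]_11; such a code would be non-MDS.


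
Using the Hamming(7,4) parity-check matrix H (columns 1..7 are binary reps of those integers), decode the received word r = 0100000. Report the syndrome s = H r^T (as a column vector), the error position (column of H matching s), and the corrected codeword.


s = (0, 1, 0)^T, error position = 2, corrected codeword c = 0000000

Compute s = H r^T mod 2 one row at a time:
  s_1 = 0 + 0 + 0 + 0 = 0 ≡ 0 (mod 2).
  s_2 = 1 + 0 + 0 + 0 = 1 ≡ 1 (mod 2).
  s_3 = 0 + 0 + 0 + 0 = 0 ≡ 0 (mod 2).
s = (0, 1, 0)^T — this equals column 2 of H (binary 010), so error is at position 2.
Correct: flip bit 2 of r = 0100000 to get c = 0000000.


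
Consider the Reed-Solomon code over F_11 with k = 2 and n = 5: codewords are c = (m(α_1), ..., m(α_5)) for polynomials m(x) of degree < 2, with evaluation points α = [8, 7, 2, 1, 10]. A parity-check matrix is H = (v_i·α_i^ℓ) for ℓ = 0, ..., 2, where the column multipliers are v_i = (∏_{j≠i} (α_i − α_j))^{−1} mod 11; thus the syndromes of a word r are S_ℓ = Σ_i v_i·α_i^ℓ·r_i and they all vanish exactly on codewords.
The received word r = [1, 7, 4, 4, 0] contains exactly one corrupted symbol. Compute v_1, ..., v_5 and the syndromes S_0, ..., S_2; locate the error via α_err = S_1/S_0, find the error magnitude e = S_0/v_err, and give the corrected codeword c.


S = (4, 4, 4), error at position 4, error magnitude e = 5, c = [1, 7, 4, 10, 0].

Step 1: column multipliers v_i = (∏_{j≠i}(α_i − α_j))^{−1} mod 11.
  i = 1 (α = 8): (8−7)(8−2)(8−1)(8−10) = 1·6·7·(−2) = −84 ≡ 4, so v_1 = 4^{−1} = 3 (mod 11).
  i = 2 (α = 7): (7−8)(7−2)(7−1)(7−10) = (−1)·5·6·(−3) = 90 ≡ 2, so v_2 = 2^{−1} = 6 (mod 11).
  i = 3 (α = 2): (2−8)(2−7)(2−1)(2−10) = (−6)·(−5)·1·(−8) = −240 ≡ 2, so v_3 = 2^{−1} = 6 (mod 11).
  i = 4 (α = 1): (1−8)(1−7)(1−2)(1−10) = (−7)·(−6)·(−1)·(−9) = 378 ≡ 4, so v_4 = 4^{−1} = 3 (mod 11).
  i = 5 (α = 10): (10−8)(10−7)(10−2)(10−1) = 2·3·8·9 = 432 ≡ 3, so v_5 = 3^{−1} = 4 (mod 11).
  v = [3, 6, 6, 3, 4].
Step 2: syndromes of r = [1, 7, 4, 4, 0] (all sums mod 11).
  S_0 = Σ v_i r_i = 3·1 + 6·7 + 6·4 + 3·4 + 4·0 = 81 ≡ 4.
  S_1 = Σ v_i α_i r_i = 3·8·1 + 6·7·7 + 6·2·4 + 3·1·4 + 4·10·0 = 378 ≡ 4.
  α_i^2 mod 11 = [9, 5, 4, 1, 1].
  S_2 = Σ v_i α_i^2 r_i = 3·9·1 + 6·5·7 + 6·4·4 + 3·1·4 + 4·1·0 = 345 ≡ 4.
  S = (4, 4, 4) ≠ 0, so r is not a codeword (an error is present).
Step 3: locate the error. For a single error e at position i, S_ℓ = v_i·e·α_i^ℓ, so α_err = S_1/S_0.
  S_0^{−1} = 4^{−1} = 3 (mod 11), so α_err = 4·3 = 12 ≡ 1 = α_4. Error position i = 4.
  Consistency check: S_2/S_1 = 4·3 = 12 ≡ 1 = α_err ✓ (single-error assumption holds).
Step 4: error magnitude e = S_0/v_4 = S_0·∏_{j≠4}(α_4 − α_j) = 4·4 = 16 ≡ 5 (mod 11).
Step 5: correct position 4: c_4 = r_4 − e = 4 − 5 ≡ 10 (mod 11). Hence c = [1, 7, 4, 10, 0].
  Check: interpolating c through the α_i gives m(x) = 5 + 5·x (degree < 2) with m(α_i) = c_i for every i, so c is indeed a codeword.


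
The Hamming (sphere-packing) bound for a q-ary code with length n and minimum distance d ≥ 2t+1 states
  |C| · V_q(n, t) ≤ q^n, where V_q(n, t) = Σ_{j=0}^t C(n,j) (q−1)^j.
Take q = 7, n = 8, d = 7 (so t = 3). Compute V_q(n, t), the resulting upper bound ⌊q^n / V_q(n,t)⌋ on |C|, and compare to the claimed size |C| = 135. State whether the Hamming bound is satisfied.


V_q(n, t) = 13153, q^n = 5764801, Hamming bound = 438, |C| = 135 ≤ bound (satisfied).

Step 1: Compute V_q(n, t) = Σ_{j=0}^3 C(n, j) (q−1)^j.
  j = 0: C(8,0)·(6)^0 = 1·1 = 1.
  j = 1: C(8,1)·(6)^1 = 8·6 = 48.
  j = 2: C(8,2)·(6)^2 = 28·36 = 1008.
  j = 3: C(8,3)·(6)^3 = 56·216 = 12096.
  V_q(n, t) = 1 + 48 + 1008 + 12096 = 13153.
Step 2: q^n = 7^8 = 5764801.
Step 3: Hamming bound ⌊q^n / V_q(n,t)⌋ = ⌊5764801/13153⌋ = 438.
Step 4: Compare |C| = 135 to 438: satisfied.
The claimed |C| lies below the Hamming bound.


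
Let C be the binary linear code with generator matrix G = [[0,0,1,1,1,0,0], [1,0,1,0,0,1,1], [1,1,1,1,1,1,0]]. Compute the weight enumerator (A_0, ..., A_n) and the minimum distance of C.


Weight distribution: A_0 = 1, A_3 = 3, A_4 = 2, A_5 = 1, A_6 = 1. Minimum distance d = 3.

Enumerate all 2^3 = 8 messages m ∈ F_2^3.
For each, compute codeword c = mG in F_2^7, then tally its weight.
  m = 000 → c = 0000000, weight = 0.
  m = 100 → c = 0011100, weight = 3.
  m = 010 → c = 1010011, weight = 4.
  m = 110 → c = 1001111, weight = 5.
  m = 001 → c = 1111110, weight = 6.
  m = 101 → c = 1100010, weight = 3.
  m = 011 → c = 0101101, weight = 4.
  m = 111 → c = 0110001, weight = 3.
Tally weights:
  weight 0: 1 codewords.
  weight 3: 3 codewords.
  weight 4: 2 codewords.
  weight 5: 1 codewords.
  weight 6: 1 codewords.
Minimum distance d = smallest w > 0 with A_w > 0 = 3.
Sanity: Σ A_w = 8 = 2^3 = 8 ✓.


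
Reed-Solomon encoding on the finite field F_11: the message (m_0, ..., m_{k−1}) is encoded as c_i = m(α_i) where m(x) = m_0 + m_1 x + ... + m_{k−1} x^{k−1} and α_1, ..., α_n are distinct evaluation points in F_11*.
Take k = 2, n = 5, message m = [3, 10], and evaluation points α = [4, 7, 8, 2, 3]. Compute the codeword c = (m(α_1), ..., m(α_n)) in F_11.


c = [10, 7, 6, 1, 0]

Message polynomial: m(x) = 3 + 10·x (mod 11).
For each evaluation point α_i, compute m(α_i) mod 11:
  α_1 = 4: Horner steps 10 → 10, so m(4) = 10.
  α_2 = 7: Horner steps 10 → 7, so m(7) = 7.
  α_3 = 8: Horner steps 10 → 6, so m(8) = 6.
  α_4 = 2: Horner steps 10 → 1, so m(2) = 1.
  α_5 = 3: Horner steps 10 → 0, so m(3) = 0.
Codeword c = [10, 7, 6, 1, 0] ∈ F_11^5.


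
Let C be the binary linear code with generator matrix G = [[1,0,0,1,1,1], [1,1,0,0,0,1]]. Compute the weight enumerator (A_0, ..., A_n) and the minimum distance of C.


Weight distribution: A_0 = 1, A_3 = 2, A_4 = 1. Minimum distance d = 3.

Enumerate all 2^2 = 4 messages m ∈ F_2^2.
For each, compute codeword c = mG in F_2^6, then tally its weight.
  m = 00 → c = 000000, weight = 0.
  m = 10 → c = 100111, weight = 4.
  m = 01 → c = 110001, weight = 3.
  m = 11 → c = 010110, weight = 3.
Tally weights:
  weight 0: 1 codewords.
  weight 3: 2 codewords.
  weight 4: 1 codewords.
Minimum distance d = smallest w > 0 with A_w > 0 = 3.
Sanity: Σ A_w = 4 = 2^2 = 4 ✓.


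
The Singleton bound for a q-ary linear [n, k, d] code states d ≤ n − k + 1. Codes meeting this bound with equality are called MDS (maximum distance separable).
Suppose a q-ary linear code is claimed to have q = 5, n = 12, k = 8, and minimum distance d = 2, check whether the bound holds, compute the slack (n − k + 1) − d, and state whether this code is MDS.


Singleton RHS = n − k + 1 = 5, slack = 3, bound satisfied, not MDS.

Singleton bound: d ≤ n − k + 1.
Here n = 12, k = 8, so n − k + 1 = 5.
Given d = 2, check d ≤ 5: YES.
Slack = (n − k + 1) − d = 3.
The code is NOT MDS (slack = 3 > 0).
Description: the claimed parameters are [12, 8, 2]_5; such a code would be non-MDS.


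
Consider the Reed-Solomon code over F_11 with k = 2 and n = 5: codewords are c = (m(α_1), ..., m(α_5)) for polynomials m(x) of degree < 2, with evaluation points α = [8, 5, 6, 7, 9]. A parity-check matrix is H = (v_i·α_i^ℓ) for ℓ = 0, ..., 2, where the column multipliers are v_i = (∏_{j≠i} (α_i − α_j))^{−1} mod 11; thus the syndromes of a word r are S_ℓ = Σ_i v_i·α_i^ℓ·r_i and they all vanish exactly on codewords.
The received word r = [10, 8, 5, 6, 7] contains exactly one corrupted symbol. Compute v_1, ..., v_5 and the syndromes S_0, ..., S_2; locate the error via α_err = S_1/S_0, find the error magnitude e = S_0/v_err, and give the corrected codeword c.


S = (1, 7, 5), error at position 4, error magnitude e = 4, c = [10, 8, 5, 2, 7].

Step 1: column multipliers v_i = (∏_{j≠i}(α_i − α_j))^{−1} mod 11.
  i = 1 (α = 8): (8−5)(8−6)(8−7)(8−9) = 3·2·1·(−1) = −6 ≡ 5, so v_1 = 5^{−1} = 9 (mod 11).
  i = 2 (α = 5): (5−8)(5−6)(5−7)(5−9) = (−3)·(−1)·(−2)·(−4) = 24 ≡ 2, so v_2 = 2^{−1} = 6 (mod 11).
  i = 3 (α = 6): (6−8)(6−5)(6−7)(6−9) = (−2)·1·(−1)·(−3) = −6 ≡ 5, so v_3 = 5^{−1} = 9 (mod 11).
  i = 4 (α = 7): (7−8)(7−5)(7−6)(7−9) = (−1)·2·1·(−2) = 4 ≡ 4, so v_4 = 4^{−1} = 3 (mod 11).
  i = 5 (α = 9): (9−8)(9−5)(9−6)(9−7) = 1·4·3·2 = 24 ≡ 2, so v_5 = 2^{−1} = 6 (mod 11).
  v = [9, 6, 9, 3, 6].
Step 2: syndromes of r = [10, 8, 5, 6, 7] (all sums mod 11).
  S_0 = Σ v_i r_i = 9·10 + 6·8 + 9·5 + 3·6 + 6·7 = 243 ≡ 1.
  S_1 = Σ v_i α_i r_i = 9·8·10 + 6·5·8 + 9·6·5 + 3·7·6 + 6·9·7 = 1734 ≡ 7.
  α_i^2 mod 11 = [9, 3, 3, 5, 4].
  S_2 = Σ v_i α_i^2 r_i = 9·9·10 + 6·3·8 + 9·3·5 + 3·5·6 + 6·4·7 = 1347 ≡ 5.
  S = (1, 7, 5) ≠ 0, so r is not a codeword (an error is present).
Step 3: locate the error. For a single error e at position i, S_ℓ = v_i·e·α_i^ℓ, so α_err = S_1/S_0.
  S_0^{−1} = 1^{−1} = 1 (mod 11), so α_err = 7·1 = 7 ≡ 7 = α_4. Error position i = 4.
  Consistency check: S_2/S_1 = 5·8 = 40 ≡ 7 = α_err ✓ (single-error assumption holds).
Step 4: error magnitude e = S_0/v_4 = S_0·∏_{j≠4}(α_4 − α_j) = 1·4 = 4 ≡ 4 (mod 11).
Step 5: correct position 4: c_4 = r_4 − e = 6 − 4 ≡ 2 (mod 11). Hence c = [10, 8, 5, 2, 7].
  Check: interpolating c through the α_i gives m(x) = 1 + 8·x (degree < 2) with m(α_i) = c_i for every i, so c is indeed a codeword.


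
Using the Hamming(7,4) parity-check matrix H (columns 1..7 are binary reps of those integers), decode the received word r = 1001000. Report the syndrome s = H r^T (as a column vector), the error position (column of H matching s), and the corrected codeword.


s = (1, 0, 1)^T, error position = 5, corrected codeword c = 1001100

Compute s = H r^T mod 2 one row at a time:
  s_1 = 1 + 0 + 0 + 0 = 1 ≡ 1 (mod 2).
  s_2 = 0 + 0 + 0 + 0 = 0 ≡ 0 (mod 2).
  s_3 = 1 + 0 + 0 + 0 = 1 ≡ 1 (mod 2).
s = (1, 0, 1)^T — this equals column 5 of H (binary 101), so error is at position 5.
Correct: flip bit 5 of r = 1001000 to get c = 1001100.


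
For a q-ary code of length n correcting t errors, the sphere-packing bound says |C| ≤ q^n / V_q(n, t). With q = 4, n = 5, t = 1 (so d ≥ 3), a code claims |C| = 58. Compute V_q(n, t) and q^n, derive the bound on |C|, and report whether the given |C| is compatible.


V_q(n, t) = 16, q^n = 1024, Hamming bound = 64, |C| = 58 ≤ bound (satisfied).

Step 1: Compute V_q(n, t) = Σ_{j=0}^1 C(n, j) (q−1)^j.
  j = 0: C(5,0)·(3)^0 = 1·1 = 1.
  j = 1: C(5,1)·(3)^1 = 5·3 = 15.
  V_q(n, t) = 1 + 15 = 16.
Step 2: q^n = 4^5 = 1024.
Step 3: Hamming bound ⌊q^n / V_q(n,t)⌋ = ⌊1024/16⌋ = 64.
Step 4: Compare |C| = 58 to 64: satisfied.
The claimed |C| lies below the Hamming bound.


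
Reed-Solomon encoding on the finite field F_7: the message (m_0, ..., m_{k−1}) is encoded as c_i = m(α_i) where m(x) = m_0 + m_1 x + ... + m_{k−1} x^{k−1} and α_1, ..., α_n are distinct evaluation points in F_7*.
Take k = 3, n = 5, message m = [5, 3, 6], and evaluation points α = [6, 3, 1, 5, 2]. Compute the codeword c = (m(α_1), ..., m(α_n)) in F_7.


c = [1, 5, 0, 2, 0]

Message polynomial: m(x) = 5 + 3·x + 6·x^2 (mod 7).
For each evaluation point α_i, compute m(α_i) mod 7:
  α_1 = 6: Horner steps 6 → 4 → 1, so m(6) = 1.
  α_2 = 3: Horner steps 6 → 0 → 5, so m(3) = 5.
  α_3 = 1: Horner steps 6 → 2 → 0, so m(1) = 0.
  α_4 = 5: Horner steps 6 → 5 → 2, so m(5) = 2.
  α_5 = 2: Horner steps 6 → 1 → 0, so m(2) = 0.
Codeword c = [1, 5, 0, 2, 0] ∈ F_7^5.


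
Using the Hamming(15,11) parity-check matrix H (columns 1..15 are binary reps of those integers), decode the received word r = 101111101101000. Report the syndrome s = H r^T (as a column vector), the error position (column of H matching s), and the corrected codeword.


s = (1, 1, 0, 1)^T, error position = 13, corrected codeword c = 101111101101100

Compute s = H r^T mod 2 one row at a time:
  s_1 = 0 + 1 + 1 + 0 + 1 + 0 + 0 + 0 = 3 ≡ 1 (mod 2).
  s_2 = 1 + 1 + 1 + 1 + 1 + 0 + 0 + 0 = 5 ≡ 1 (mod 2).
  s_3 = 0 + 1 + 1 + 1 + 1 + 0 + 0 + 0 = 4 ≡ 0 (mod 2).
  s_4 = 1 + 1 + 1 + 1 + 1 + 0 + 0 + 0 = 5 ≡ 1 (mod 2).
s = (1, 1, 0, 1)^T — this equals column 13 of H (binary 1101), so error is at position 13.
Correct: flip bit 13 of r = 101111101101000 to get c = 101111101101100.


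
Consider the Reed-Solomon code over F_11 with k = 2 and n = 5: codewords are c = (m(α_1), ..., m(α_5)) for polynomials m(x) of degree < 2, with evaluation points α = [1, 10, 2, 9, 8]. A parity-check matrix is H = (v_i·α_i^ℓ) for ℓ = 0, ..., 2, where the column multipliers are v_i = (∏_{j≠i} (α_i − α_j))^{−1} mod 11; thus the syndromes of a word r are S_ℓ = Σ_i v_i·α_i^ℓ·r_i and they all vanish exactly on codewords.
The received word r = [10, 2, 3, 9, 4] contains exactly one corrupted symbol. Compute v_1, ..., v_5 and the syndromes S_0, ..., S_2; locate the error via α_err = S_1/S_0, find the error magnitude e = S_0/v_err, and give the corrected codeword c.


S = (3, 2, 5), error at position 5, error magnitude e = 10, c = [10, 2, 3, 9, 5].

Step 1: column multipliers v_i = (∏_{j≠i}(α_i − α_j))^{−1} mod 11.
  i = 1 (α = 1): (1−10)(1−2)(1−9)(1−8) = (−9)·(−1)·(−8)·(−7) = 504 ≡ 9, so v_1 = 9^{−1} = 5 (mod 11).
  i = 2 (α = 10): (10−1)(10−2)(10−9)(10−8) = 9·8·1·2 = 144 ≡ 1, so v_2 = 1^{−1} = 1 (mod 11).
  i = 3 (α = 2): (2−1)(2−10)(2−9)(2−8) = 1·(−8)·(−7)·(−6) = −336 ≡ 5, so v_3 = 5^{−1} = 9 (mod 11).
  i = 4 (α = 9): (9−1)(9−10)(9−2)(9−8) = 8·(−1)·7·1 = −56 ≡ 10, so v_4 = 10^{−1} = 10 (mod 11).
  i = 5 (α = 8): (8−1)(8−10)(8−2)(8−9) = 7·(−2)·6·(−1) = 84 ≡ 7, so v_5 = 7^{−1} = 8 (mod 11).
  v = [5, 1, 9, 10, 8].
Step 2: syndromes of r = [10, 2, 3, 9, 4] (all sums mod 11).
  S_0 = Σ v_i r_i = 5·10 + 1·2 + 9·3 + 10·9 + 8·4 = 201 ≡ 3.
  S_1 = Σ v_i α_i r_i = 5·1·10 + 1·10·2 + 9·2·3 + 10·9·9 + 8·8·4 = 1190 ≡ 2.
  α_i^2 mod 11 = [1, 1, 4, 4, 9].
  S_2 = Σ v_i α_i^2 r_i = 5·1·10 + 1·1·2 + 9·4·3 + 10·4·9 + 8·9·4 = 808 ≡ 5.
  S = (3, 2, 5) ≠ 0, so r is not a codeword (an error is present).
Step 3: locate the error. For a single error e at position i, S_ℓ = v_i·e·α_i^ℓ, so α_err = S_1/S_0.
  S_0^{−1} = 3^{−1} = 4 (mod 11), so α_err = 2·4 = 8 ≡ 8 = α_5. Error position i = 5.
  Consistency check: S_2/S_1 = 5·6 = 30 ≡ 8 = α_err ✓ (single-error assumption holds).
Step 4: error magnitude e = S_0/v_5 = S_0·∏_{j≠5}(α_5 − α_j) = 3·7 = 21 ≡ 10 (mod 11).
Step 5: correct position 5: c_5 = r_5 − e = 4 − 10 ≡ 5 (mod 11). Hence c = [10, 2, 3, 9, 5].
  Check: interpolating c through the α_i gives m(x) = 6 + 4·x (degree < 2) with m(α_i) = c_i for every i, so c is indeed a codeword.


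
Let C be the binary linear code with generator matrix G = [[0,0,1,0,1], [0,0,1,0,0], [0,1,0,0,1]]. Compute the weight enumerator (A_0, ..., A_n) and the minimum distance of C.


Weight distribution: A_0 = 1, A_1 = 3, A_2 = 3, A_3 = 1. Minimum distance d = 1.

Enumerate all 2^3 = 8 messages m ∈ F_2^3.
For each, compute codeword c = mG in F_2^5, then tally its weight.
  m = 000 → c = 00000, weight = 0.
  m = 100 → c = 00101, weight = 2.
  m = 010 → c = 00100, weight = 1.
  m = 110 → c = 00001, weight = 1.
  m = 001 → c = 01001, weight = 2.
  m = 101 → c = 01100, weight = 2.
  m = 011 → c = 01101, weight = 3.
  m = 111 → c = 01000, weight = 1.
Tally weights:
  weight 0: 1 codewords.
  weight 1: 3 codewords.
  weight 2: 3 codewords.
  weight 3: 1 codewords.
Minimum distance d = smallest w > 0 with A_w > 0 = 1.
Sanity: Σ A_w = 8 = 2^3 = 8 ✓.


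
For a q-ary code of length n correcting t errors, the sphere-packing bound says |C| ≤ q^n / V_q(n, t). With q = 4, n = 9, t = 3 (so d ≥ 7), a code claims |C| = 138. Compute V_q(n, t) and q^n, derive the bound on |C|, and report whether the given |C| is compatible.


V_q(n, t) = 2620, q^n = 262144, Hamming bound = 100, |C| = 138 > bound (violated).

Step 1: Compute V_q(n, t) = Σ_{j=0}^3 C(n, j) (q−1)^j.
  j = 0: C(9,0)·(3)^0 = 1·1 = 1.
  j = 1: C(9,1)·(3)^1 = 9·3 = 27.
  j = 2: C(9,2)·(3)^2 = 36·9 = 324.
  j = 3: C(9,3)·(3)^3 = 84·27 = 2268.
  V_q(n, t) = 1 + 27 + 324 + 2268 = 2620.
Step 2: q^n = 4^9 = 262144.
Step 3: Hamming bound ⌊q^n / V_q(n,t)⌋ = ⌊262144/2620⌋ = 100.
Step 4: Compare |C| = 138 to 100: violated.
The claimed |C| lies above the Hamming bound, so no 4-ary code of length 9 with d ≥ 7 can have 138 codewords.


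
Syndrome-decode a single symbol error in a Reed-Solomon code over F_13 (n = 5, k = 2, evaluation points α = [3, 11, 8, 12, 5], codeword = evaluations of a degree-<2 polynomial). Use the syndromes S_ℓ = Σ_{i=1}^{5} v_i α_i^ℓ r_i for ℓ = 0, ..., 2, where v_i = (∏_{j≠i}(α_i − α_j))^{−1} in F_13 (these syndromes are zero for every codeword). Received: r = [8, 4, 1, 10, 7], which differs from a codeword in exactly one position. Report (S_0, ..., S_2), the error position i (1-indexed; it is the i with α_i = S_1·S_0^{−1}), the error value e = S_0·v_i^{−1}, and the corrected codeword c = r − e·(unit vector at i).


S = (12, 5, 1), error at position 3, error magnitude e = 2, c = [8, 4, 12, 10, 7].

Step 1: column multipliers v_i = (∏_{j≠i}(α_i − α_j))^{−1} mod 13.
  i = 1 (α = 3): (3−11)(3−8)(3−12)(3−5) = (−8)·(−5)·(−9)·(−2) = 720 ≡ 5, so v_1 = 5^{−1} = 8 (mod 13).
  i = 2 (α = 11): (11−3)(11−8)(11−12)(11−5) = 8·3·(−1)·6 = −144 ≡ 12, so v_2 = 12^{−1} = 12 (mod 13).
  i = 3 (α = 8): (8−3)(8−11)(8−12)(8−5) = 5·(−3)·(−4)·3 = 180 ≡ 11, so v_3 = 11^{−1} = 6 (mod 13).
  i = 4 (α = 12): (12−3)(12−11)(12−8)(12−5) = 9·1·4·7 = 252 ≡ 5, so v_4 = 5^{−1} = 8 (mod 13).
  i = 5 (α = 5): (5−3)(5−11)(5−8)(5−12) = 2·(−6)·(−3)·(−7) = −252 ≡ 8, so v_5 = 8^{−1} = 5 (mod 13).
  v = [8, 12, 6, 8, 5].
Step 2: syndromes of r = [8, 4, 1, 10, 7] (all sums mod 13).
  S_0 = Σ v_i r_i = 8·8 + 12·4 + 6·1 + 8·10 + 5·7 = 233 ≡ 12.
  S_1 = Σ v_i α_i r_i = 8·3·8 + 12·11·4 + 6·8·1 + 8·12·10 + 5·5·7 = 1903 ≡ 5.
  α_i^2 mod 13 = [9, 4, 12, 1, 12].
  S_2 = Σ v_i α_i^2 r_i = 8·9·8 + 12·4·4 + 6·12·1 + 8·1·10 + 5·12·7 = 1340 ≡ 1.
  S = (12, 5, 1) ≠ 0, so r is not a codeword (an error is present).
Step 3: locate the error. For a single error e at position i, S_ℓ = v_i·e·α_i^ℓ, so α_err = S_1/S_0.
  S_0^{−1} = 12^{−1} = 12 (mod 13), so α_err = 5·12 = 60 ≡ 8 = α_3. Error position i = 3.
  Consistency check: S_2/S_1 = 1·8 = 8 ≡ 8 = α_err ✓ (single-error assumption holds).
Step 4: error magnitude e = S_0/v_3 = S_0·∏_{j≠3}(α_3 − α_j) = 12·11 = 132 ≡ 2 (mod 13).
Step 5: correct position 3: c_3 = r_3 − e = 1 − 2 ≡ 12 (mod 13). Hence c = [8, 4, 12, 10, 7].
  Check: interpolating c through the α_i gives m(x) = 3 + 6·x (degree < 2) with m(α_i) = c_i for every i, so c is indeed a codeword.


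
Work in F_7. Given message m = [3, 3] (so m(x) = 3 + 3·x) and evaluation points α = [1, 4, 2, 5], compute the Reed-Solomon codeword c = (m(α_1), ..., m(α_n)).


c = [6, 1, 2, 4]

Message polynomial: m(x) = 3 + 3·x (mod 7).
For each evaluation point α_i, compute m(α_i) mod 7:
  α_1 = 1: Horner steps 3 → 6, so m(1) = 6.
  α_2 = 4: Horner steps 3 → 1, so m(4) = 1.
  α_3 = 2: Horner steps 3 → 2, so m(2) = 2.
  α_4 = 5: Horner steps 3 → 4, so m(5) = 4.
Codeword c = [6, 1, 2, 4] ∈ F_7^4.


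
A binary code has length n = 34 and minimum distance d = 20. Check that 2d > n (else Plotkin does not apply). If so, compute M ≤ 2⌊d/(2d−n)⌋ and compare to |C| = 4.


Plotkin bound M ≤ 6; given |C| = 4 ≤ bound (satisfied).

Check applicability: 2d = 40, n = 34.
2d − n = 6 > 0, so Plotkin applies.
Compute d/(2d−n) = 20/6 ≈ 3.3333.
⌊d/(2d−n)⌋ = 3.
Plotkin bound: M ≤ 2·3 = 6.
Given |C| = 4, check: satisfied.
This |C| is below the Plotkin bound.


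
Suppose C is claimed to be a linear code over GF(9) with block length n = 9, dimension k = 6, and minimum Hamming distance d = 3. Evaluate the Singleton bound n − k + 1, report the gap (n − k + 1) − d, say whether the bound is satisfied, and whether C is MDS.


Singleton RHS = n − k + 1 = 4, slack = 1, bound satisfied, not MDS.

Singleton bound: d ≤ n − k + 1.
Here n = 9, k = 6, so n − k + 1 = 4.
Given d = 3, check d ≤ 4: YES.
Slack = (n − k + 1) − d = 1.
The code is NOT MDS (slack = 1 > 0).
Description: the claimed parameters are [9, 6, 3]_9; such a code would be non-MDS.


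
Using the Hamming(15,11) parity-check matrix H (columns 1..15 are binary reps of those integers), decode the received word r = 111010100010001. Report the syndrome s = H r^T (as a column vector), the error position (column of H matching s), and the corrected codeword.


s = (0, 1, 1, 0)^T, error position = 6, corrected codeword c = 111011100010001

Compute s = H r^T mod 2 one row at a time:
  s_1 = 0 + 0 + 0 + 1 + 0 + 0 + 0 + 1 = 2 ≡ 0 (mod 2).
  s_2 = 0 + 1 + 0 + 1 + 0 + 0 + 0 + 1 = 3 ≡ 1 (mod 2).
  s_3 = 1 + 1 + 0 + 1 + 0 + 1 + 0 + 1 = 5 ≡ 1 (mod 2).
  s_4 = 1 + 1 + 1 + 1 + 0 + 1 + 0 + 1 = 6 ≡ 0 (mod 2).
s = (0, 1, 1, 0)^T — this equals column 6 of H (binary 0110), so error is at position 6.
Correct: flip bit 6 of r = 111010100010001 to get c = 111011100010001.


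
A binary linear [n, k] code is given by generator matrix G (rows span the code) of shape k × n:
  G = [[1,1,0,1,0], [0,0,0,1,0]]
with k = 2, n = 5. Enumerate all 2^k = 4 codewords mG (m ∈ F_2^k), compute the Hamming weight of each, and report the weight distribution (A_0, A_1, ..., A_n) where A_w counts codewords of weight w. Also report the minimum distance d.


Weight distribution: A_0 = 1, A_1 = 1, A_2 = 1, A_3 = 1. Minimum distance d = 1.

Enumerate all 2^2 = 4 messages m ∈ F_2^2.
For each, compute codeword c = mG in F_2^5, then tally its weight.
  m = 00 → c = 00000, weight = 0.
  m = 10 → c = 11010, weight = 3.
  m = 01 → c = 00010, weight = 1.
  m = 11 → c = 11000, weight = 2.
Tally weights:
  weight 0: 1 codewords.
  weight 1: 1 codewords.
  weight 2: 1 codewords.
  weight 3: 1 codewords.
Minimum distance d = smallest w > 0 with A_w > 0 = 1.
Sanity: Σ A_w = 4 = 2^2 = 4 ✓.


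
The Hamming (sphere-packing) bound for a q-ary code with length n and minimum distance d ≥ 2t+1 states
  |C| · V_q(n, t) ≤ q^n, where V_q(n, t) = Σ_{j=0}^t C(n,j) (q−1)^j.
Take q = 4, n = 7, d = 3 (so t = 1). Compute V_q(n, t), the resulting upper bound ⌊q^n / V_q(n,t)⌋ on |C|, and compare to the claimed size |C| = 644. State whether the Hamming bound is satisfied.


V_q(n, t) = 22, q^n = 16384, Hamming bound = 744, |C| = 644 ≤ bound (satisfied).

Step 1: Compute V_q(n, t) = Σ_{j=0}^1 C(n, j) (q−1)^j.
  j = 0: C(7,0)·(3)^0 = 1·1 = 1.
  j = 1: C(7,1)·(3)^1 = 7·3 = 21.
  V_q(n, t) = 1 + 21 = 22.
Step 2: q^n = 4^7 = 16384.
Step 3: Hamming bound ⌊q^n / V_q(n,t)⌋ = ⌊16384/22⌋ = 744.
Step 4: Compare |C| = 644 to 744: satisfied.
The claimed |C| lies below the Hamming bound.


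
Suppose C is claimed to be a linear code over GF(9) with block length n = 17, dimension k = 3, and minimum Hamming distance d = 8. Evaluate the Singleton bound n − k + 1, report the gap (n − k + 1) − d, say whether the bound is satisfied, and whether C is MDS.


Singleton RHS = n − k + 1 = 15, slack = 7, bound satisfied, not MDS.

Singleton bound: d ≤ n − k + 1.
Here n = 17, k = 3, so n − k + 1 = 15.
Given d = 8, check d ≤ 15: YES.
Slack = (n − k + 1) − d = 7.
The code is NOT MDS (slack = 7 > 0).
Description: the claimed parameters are [17, 3, 8]_9; such a code would be non-MDS.


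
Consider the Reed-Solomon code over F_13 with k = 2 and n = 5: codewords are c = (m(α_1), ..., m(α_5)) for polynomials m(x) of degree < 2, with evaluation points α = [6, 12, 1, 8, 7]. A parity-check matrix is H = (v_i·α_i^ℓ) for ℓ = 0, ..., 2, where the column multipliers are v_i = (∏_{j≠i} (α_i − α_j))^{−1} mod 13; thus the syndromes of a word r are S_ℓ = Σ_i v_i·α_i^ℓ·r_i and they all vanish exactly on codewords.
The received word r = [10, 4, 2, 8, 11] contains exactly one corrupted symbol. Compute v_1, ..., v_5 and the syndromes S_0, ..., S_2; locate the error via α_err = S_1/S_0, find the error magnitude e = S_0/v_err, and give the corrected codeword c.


S = (7, 10, 5), error at position 5, error magnitude e = 2, c = [10, 4, 2, 8, 9].

Step 1: column multipliers v_i = (∏_{j≠i}(α_i − α_j))^{−1} mod 13.
  i = 1 (α = 6): (6−12)(6−1)(6−8)(6−7) = (−6)·5·(−2)·(−1) = −60 ≡ 5, so v_1 = 5^{−1} = 8 (mod 13).
  i = 2 (α = 12): (12−6)(12−1)(12−8)(12−7) = 6·11·4·5 = 1320 ≡ 7, so v_2 = 7^{−1} = 2 (mod 13).
  i = 3 (α = 1): (1−6)(1−12)(1−8)(1−7) = (−5)·(−11)·(−7)·(−6) = 2310 ≡ 9, so v_3 = 9^{−1} = 3 (mod 13).
  i = 4 (α = 8): (8−6)(8−12)(8−1)(8−7) = 2·(−4)·7·1 = −56 ≡ 9, so v_4 = 9^{−1} = 3 (mod 13).
  i = 5 (α = 7): (7−6)(7−12)(7−1)(7−8) = 1·(−5)·6·(−1) = 30 ≡ 4, so v_5 = 4^{−1} = 10 (mod 13).
  v = [8, 2, 3, 3, 10].
Step 2: syndromes of r = [10, 4, 2, 8, 11] (all sums mod 13).
  S_0 = Σ v_i r_i = 8·10 + 2·4 + 3·2 + 3·8 + 10·11 = 228 ≡ 7.
  S_1 = Σ v_i α_i r_i = 8·6·10 + 2·12·4 + 3·1·2 + 3·8·8 + 10·7·11 = 1544 ≡ 10.
  α_i^2 mod 13 = [10, 1, 1, 12, 10].
  S_2 = Σ v_i α_i^2 r_i = 8·10·10 + 2·1·4 + 3·1·2 + 3·12·8 + 10·10·11 = 2202 ≡ 5.
  S = (7, 10, 5) ≠ 0, so r is not a codeword (an error is present).
Step 3: locate the error. For a single error e at position i, S_ℓ = v_i·e·α_i^ℓ, so α_err = S_1/S_0.
  S_0^{−1} = 7^{−1} = 2 (mod 13), so α_err = 10·2 = 20 ≡ 7 = α_5. Error position i = 5.
  Consistency check: S_2/S_1 = 5·4 = 20 ≡ 7 = α_err ✓ (single-error assumption holds).
Step 4: error magnitude e = S_0/v_5 = S_0·∏_{j≠5}(α_5 − α_j) = 7·4 = 28 ≡ 2 (mod 13).
Step 5: correct position 5: c_5 = r_5 − e = 11 − 2 ≡ 9 (mod 13). Hence c = [10, 4, 2, 8, 9].
  Check: interpolating c through the α_i gives m(x) = 3 + 12·x (degree < 2) with m(α_i) = c_i for every i, so c is indeed a codeword.
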